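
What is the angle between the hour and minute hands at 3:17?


Hour hand = 3×30 + 17×0.5 = 98.5°
Minute hand = 17×6 = 102°
Difference = |98.5 - 102| = 3.5°

3.5°


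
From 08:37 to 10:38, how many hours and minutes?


2h 1m

End time in minutes: 10×60 + 38 = 638
Start time in minutes: 8×60 + 37 = 517
Difference = 638 - 517 = 121 minutes
= 2 hours 1 minutes


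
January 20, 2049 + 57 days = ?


March 18, 2049

Start: January 20, 2049
Add 57 days
January 20 → February 1: 31 - 20 + 1 = 12 days (57 - 12 = 45 left)
February 1 → March 1: 28 - 1 + 1 = 28 days (45 - 28 = 17 left)
March 1 + 17 = March 18, 2049


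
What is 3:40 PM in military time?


15:40

Input: 3:40 PM
PM: 3 + 12 = 15


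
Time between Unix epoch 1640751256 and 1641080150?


328894 seconds (91.4 hours / 3.81 days)

Difference = 1641080150 - 1640751256 = 328894 seconds
In hours: 328894 / 3600 ≈ 91.4
In days: 328894 / 86400 ≈ 3.81


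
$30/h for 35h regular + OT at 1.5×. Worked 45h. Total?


Regular: 35h × $30 = $1050.00
Overtime: 45 - 35 = 10h
OT pay: 10h × $30 × 1.5 = $450.00
Total = $1050.00 + $450.00 = $1500.00

$1500.00


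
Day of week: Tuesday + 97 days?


Start: Tuesday (index 1)
(1 + 97) mod 7
= 98 mod 7
= 0
Index 0 → Monday

Monday


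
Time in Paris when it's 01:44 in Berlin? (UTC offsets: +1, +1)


Time difference = UTC+1 - UTC+1 = +0 hours
New hour = (1 + 0) mod 24
= 1 mod 24 = 1
Minutes unchanged → 01:44

01:44


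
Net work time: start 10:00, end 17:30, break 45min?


6h 45m (405 minutes)

Total time = (17×60+30) - (10×60+0)
= 1050 - 600 = 450 min
Minus break: 450 - 45 = 405 min
= 6h 45m


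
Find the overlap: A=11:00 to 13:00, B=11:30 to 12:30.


60 minutes

Meeting A: 660-780 (in minutes from midnight)
Meeting B: 690-750
Overlap start = max(660, 690) = 690
Overlap end = min(780, 750) = 750
Overlap = max(0, 750 - 690) = 60 min


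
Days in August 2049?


Month: August (month 8)
August has 31 days

31 days


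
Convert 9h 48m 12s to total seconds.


Hours: 9 × 3600 = 32400
Minutes: 48 × 60 = 2880
Seconds: 12
Total = 32400 + 2880 + 12 = 35292

35292 seconds


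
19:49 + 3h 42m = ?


Start: 1189 minutes from midnight
Add: 222 minutes
Total: 1411 minutes
Hours: 1411 ÷ 60 = 23 remainder 31

23:31


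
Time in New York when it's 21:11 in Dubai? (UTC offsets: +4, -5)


12:11

Time difference = UTC-5 - UTC+4 = -9 hours
New hour = (21 -9) mod 24
= 12 mod 24 = 12
Minutes unchanged → 12:11


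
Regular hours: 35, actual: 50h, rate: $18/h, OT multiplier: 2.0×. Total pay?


Regular: 35h × $18 = $630.00
Overtime: 50 - 35 = 15h
OT pay: 15h × $18 × 2.0 = $540.00
Total = $630.00 + $540.00 = $1170.00

$1170.00


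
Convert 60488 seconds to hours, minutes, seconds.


Hours: 60488 ÷ 3600 = 16 remainder 2888
Minutes: 2888 ÷ 60 = 48 remainder 8
Seconds: 8

16h 48m 8s


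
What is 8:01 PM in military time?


20:01

Input: 8:01 PM
PM: 8 + 12 = 20


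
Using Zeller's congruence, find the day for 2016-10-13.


Thursday

Zeller's congruence:
q=13, m=10, k=16, j=20
h = (13 + ⌊13×11/5⌋ + 16 + ⌊16/4⌋ + ⌊20/4⌋ - 2×20) mod 7
= (13 + 28 + 16 + 4 + 5 - 40) mod 7
= 26 mod 7 = 5
h=5 → Thursday


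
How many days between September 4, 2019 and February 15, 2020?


From September 4, 2019 to February 15, 2020
Rest of September 2019: 30 - 4 = 26
Full months: October 31, November 30, December 31, January 31
Days into February 2020: 15
Total = 26 + 31 + 30 + 31 + 31 + 15 = 164 days

164 days


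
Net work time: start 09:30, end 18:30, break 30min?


8h 30m (510 minutes)

Total time = (18×60+30) - (9×60+30)
= 1110 - 570 = 540 min
Minus break: 540 - 30 = 510 min
= 8h 30m


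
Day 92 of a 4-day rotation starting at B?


Shift A

Shifts: A, B, C, D
Start: B (index 1)
Day 92: (1 + 92 - 1) mod 4
= 92 mod 4
= 0
Index 0 → shift A


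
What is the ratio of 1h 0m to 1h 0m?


1:1 (1.00)

Duration 1: 60 minutes
Duration 2: 60 minutes
Ratio = 60:60
GCD = 60
Simplified = 1:1
As a decimal: 1/1 = 1.00


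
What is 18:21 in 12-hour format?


6:21 PM

Hour: 18
18 - 12 = 6 → PM


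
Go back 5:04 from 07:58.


Start: 478 minutes from midnight
Subtract: 304 minutes
Remaining: 478 - 304 = 174
Hours: 2, Minutes: 54

02:54


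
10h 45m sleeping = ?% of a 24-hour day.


Time: 645 minutes
Day: 1440 minutes
Percentage = (645/1440) × 100 ≈ 44.8%

44.8%


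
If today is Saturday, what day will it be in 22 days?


Start: Saturday (index 5)
(5 + 22) mod 7
= 27 mod 7
= 6
Index 6 → Sunday

Sunday


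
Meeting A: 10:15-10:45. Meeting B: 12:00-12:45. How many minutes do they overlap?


0 minutes

Meeting A: 615-645 (in minutes from midnight)
Meeting B: 720-765
Overlap start = max(615, 720) = 720
Overlap end = min(645, 765) = 645
Overlap = max(0, 645 - 720) = 0 min


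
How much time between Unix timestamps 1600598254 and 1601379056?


780802 seconds (216.9 hours / 9.04 days)

Difference = 1601379056 - 1600598254 = 780802 seconds
In hours: 780802 / 3600 ≈ 216.9
In days: 780802 / 86400 ≈ 9.04


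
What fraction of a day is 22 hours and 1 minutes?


Total minutes: 22×60 + 1 = 1321
Day = 24×60 = 1440 minutes
Fraction = 1321/1440 ≈ 0.9174
As a percentage: 1321/1440 × 100 ≈ 91.74%

0.9174 (91.74%)


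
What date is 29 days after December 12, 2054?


January 10, 2055

Start: December 12, 2054
Add 29 days
December 12 → January 1: 31 - 12 + 1 = 20 days (29 - 20 = 9 left)
January 1 + 9 = January 10, 2055


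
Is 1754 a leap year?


No

Rules: divisible by 4 AND (not by 100 OR by 400)
1754 ÷ 4 = 438 remainder 2 → not divisible by 4
Not divisible by 4 → not a leap year


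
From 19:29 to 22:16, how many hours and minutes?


End time in minutes: 22×60 + 16 = 1336
Start time in minutes: 19×60 + 29 = 1169
Difference = 1336 - 1169 = 167 minutes
= 2 hours 47 minutes

2h 47m


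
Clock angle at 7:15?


127.5°

Hour hand = 7×30 + 15×0.5 = 217.5°
Minute hand = 15×6 = 90°
Difference = |217.5 - 90| = 127.5°


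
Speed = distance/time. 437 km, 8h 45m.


49.9 km/h

Distance: 437 km
Time: 8h 45m = 525 min = 525/60 = 35/4 hours
Speed = 437 ÷ (35/4) = 437 × 4 / 35 = 1748/35 ≈ 49.9 km/h


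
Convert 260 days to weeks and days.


Weeks: 260 ÷ 7 = 37 remainder 1

37 weeks 1 days


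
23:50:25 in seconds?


85825 seconds

Hours: 23 × 3600 = 82800
Minutes: 50 × 60 = 3000
Seconds: 25
Total = 82800 + 3000 + 25 = 85825


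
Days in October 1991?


31 days

Month: October (month 10)
October has 31 days


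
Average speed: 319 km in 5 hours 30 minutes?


58.0 km/h

Distance: 319 km
Time: 5h 30m = 330 min = 330/60 = 11/2 hours
Speed = 319 ÷ (11/2) = 319 × 2 / 11 = 638/11 = 58.0 km/h


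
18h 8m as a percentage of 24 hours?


Total minutes: 18×60 + 8 = 1088
Day = 24×60 = 1440 minutes
Fraction = 1088/1440 ≈ 0.7556
As a percentage: 1088/1440 × 100 ≈ 75.56%

0.7556 (75.56%)


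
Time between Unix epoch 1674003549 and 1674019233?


Difference = 1674019233 - 1674003549 = 15684 seconds
In hours: 15684 / 3600 ≈ 4.4
In days: 15684 / 86400 ≈ 0.18

15684 seconds (4.4 hours / 0.18 days)


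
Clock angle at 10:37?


Hour hand = 10×30 + 37×0.5 = 318.5°
Minute hand = 37×6 = 222°
Difference = |318.5 - 222| = 96.5°

96.5°


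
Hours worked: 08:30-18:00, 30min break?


9h 0m (540 minutes)

Total time = (18×60+0) - (8×60+30)
= 1080 - 510 = 570 min
Minus break: 570 - 30 = 540 min
= 9h 0m


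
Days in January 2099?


Month: January (month 1)
January has 31 days

31 days


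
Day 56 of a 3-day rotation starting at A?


Shifts: A, B, C
Start: A (index 0)
Day 56: (0 + 56 - 1) mod 3
= 55 mod 3
= 1
Index 1 → shift B

Shift B


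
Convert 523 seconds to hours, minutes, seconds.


0h 8m 43s

Hours: 523 ÷ 3600 = 0 remainder 523
Minutes: 523 ÷ 60 = 8 remainder 43
Seconds: 43


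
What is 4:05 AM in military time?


Input: 4:05 AM
AM hour stays: 4

04:05


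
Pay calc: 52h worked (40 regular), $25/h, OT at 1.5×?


Regular: 40h × $25 = $1000.00
Overtime: 52 - 40 = 12h
OT pay: 12h × $25 × 1.5 = $450.00
Total = $1000.00 + $450.00 = $1450.00

$1450.00


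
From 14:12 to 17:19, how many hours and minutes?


3h 7m

End time in minutes: 17×60 + 19 = 1039
Start time in minutes: 14×60 + 12 = 852
Difference = 1039 - 852 = 187 minutes
= 3 hours 7 minutes


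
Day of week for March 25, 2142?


Zeller's congruence:
q=25, m=3, k=42, j=21
h = (25 + ⌊13×4/5⌋ + 42 + ⌊42/4⌋ + ⌊21/4⌋ - 2×21) mod 7
= (25 + 10 + 42 + 10 + 5 - 42) mod 7
= 50 mod 7 = 1
h=1 → Sunday

Sunday


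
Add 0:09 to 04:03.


04:12

Start: 243 minutes from midnight
Add: 9 minutes
Total: 252 minutes
Hours: 252 ÷ 60 = 4 remainder 12


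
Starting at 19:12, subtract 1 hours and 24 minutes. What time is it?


17:48

Start: 1152 minutes from midnight
Subtract: 84 minutes
Remaining: 1152 - 84 = 1068
Hours: 17, Minutes: 48


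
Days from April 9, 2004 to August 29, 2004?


142 days

From April 9, 2004 to August 29, 2004
Rest of April 2004: 30 - 9 = 21
Full months: May 31, June 30, July 31
Days into August 2004: 29
Total = 21 + 31 + 30 + 31 + 29 = 142 days


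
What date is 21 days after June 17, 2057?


Start: June 17, 2057
Add 21 days
June 17 → July 1: 30 - 17 + 1 = 14 days (21 - 14 = 7 left)
July 1 + 7 = July 8, 2057

July 8, 2057


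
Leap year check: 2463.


Rules: divisible by 4 AND (not by 100 OR by 400)
2463 ÷ 4 = 615 remainder 3 → not divisible by 4
Not divisible by 4 → not a leap year

No


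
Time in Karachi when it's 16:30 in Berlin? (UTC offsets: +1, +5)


Time difference = UTC+5 - UTC+1 = +4 hours
New hour = (16 + 4) mod 24
= 20 mod 24 = 20
Minutes unchanged → 20:30

20:30


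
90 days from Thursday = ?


Start: Thursday (index 3)
(3 + 90) mod 7
= 93 mod 7
= 2
Index 2 → Wednesday

Wednesday


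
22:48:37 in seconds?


82117 seconds

Hours: 22 × 3600 = 79200
Minutes: 48 × 60 = 2880
Seconds: 37
Total = 79200 + 2880 + 37 = 82117


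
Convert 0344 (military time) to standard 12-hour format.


3:44 AM

Hour: 3
3 < 12 → AM


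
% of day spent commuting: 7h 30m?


31.3%

Time: 450 minutes
Day: 1440 minutes
Percentage = (450/1440) × 100 ≈ 31.3%


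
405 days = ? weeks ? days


57 weeks 6 days

Weeks: 405 ÷ 7 = 57 remainder 6


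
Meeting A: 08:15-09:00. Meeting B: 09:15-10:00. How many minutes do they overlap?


0 minutes

Meeting A: 495-540 (in minutes from midnight)
Meeting B: 555-600
Overlap start = max(495, 555) = 555
Overlap end = min(540, 600) = 540
Overlap = max(0, 540 - 555) = 0 min


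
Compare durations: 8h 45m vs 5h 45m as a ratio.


Duration 1: 525 minutes
Duration 2: 345 minutes
Ratio = 525:345
GCD = 15
Simplified = 35:23
As a decimal: 35/23 ≈ 1.52

35:23 (1.52)


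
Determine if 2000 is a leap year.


Yes

Rules: divisible by 4 AND (not by 100 OR by 400)
2000 ÷ 4 = 500 exactly → divisible by 4
2000 ÷ 100 = 20 exactly → divisible by 100
2000 ÷ 400 = 5 exactly → divisible by 400
Divisible by 400 → leap year


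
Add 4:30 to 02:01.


06:31

Start: 121 minutes from midnight
Add: 270 minutes
Total: 391 minutes
Hours: 391 ÷ 60 = 6 remainder 31


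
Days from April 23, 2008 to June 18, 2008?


From April 23, 2008 to June 18, 2008
Rest of April 2008: 30 - 23 = 7
Full months: May 31
Days into June 2008: 18
Total = 7 + 31 + 18 = 56 days

56 days


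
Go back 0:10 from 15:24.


15:14

Start: 924 minutes from midnight
Subtract: 10 minutes
Remaining: 924 - 10 = 914
Hours: 15, Minutes: 14


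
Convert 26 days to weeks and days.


Weeks: 26 ÷ 7 = 3 remainder 5

3 weeks 5 days


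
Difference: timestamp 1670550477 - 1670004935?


Difference = 1670550477 - 1670004935 = 545542 seconds
In hours: 545542 / 3600 ≈ 151.5
In days: 545542 / 86400 ≈ 6.31

545542 seconds (151.5 hours / 6.31 days)


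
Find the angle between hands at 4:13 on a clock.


Hour hand = 4×30 + 13×0.5 = 126.5°
Minute hand = 13×6 = 78°
Difference = |126.5 - 78| = 48.5°

48.5°


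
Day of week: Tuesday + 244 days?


Monday

Start: Tuesday (index 1)
(1 + 244) mod 7
= 245 mod 7
= 0
Index 0 → Monday


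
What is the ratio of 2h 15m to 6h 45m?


Duration 1: 135 minutes
Duration 2: 405 minutes
Ratio = 135:405
GCD = 135
Simplified = 1:3
As a decimal: 1/3 ≈ 0.33

1:3 (0.33)


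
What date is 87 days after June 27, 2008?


September 22, 2008

Start: June 27, 2008
Add 87 days
June 27 → July 1: 30 - 27 + 1 = 4 days (87 - 4 = 83 left)
July 1 → August 1: 31 - 1 + 1 = 31 days (83 - 31 = 52 left)
August 1 → September 1: 31 - 1 + 1 = 31 days (52 - 31 = 21 left)
September 1 + 21 = September 22, 2008


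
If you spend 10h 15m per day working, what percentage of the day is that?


42.7%

Time: 615 minutes
Day: 1440 minutes
Percentage = (615/1440) × 100 ≈ 42.7%


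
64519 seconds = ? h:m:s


Hours: 64519 ÷ 3600 = 17 remainder 3319
Minutes: 3319 ÷ 60 = 55 remainder 19
Seconds: 19

17h 55m 19s


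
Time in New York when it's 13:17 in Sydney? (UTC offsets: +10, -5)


Time difference = UTC-5 - UTC+10 = -15 hours
New hour = (13 -15) mod 24
= -2 mod 24 = 22
Minutes unchanged → 22:17; -2 < 0 → previous day

22:17 (previous day)


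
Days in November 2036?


Month: November (month 11)
November has 30 days

30 days


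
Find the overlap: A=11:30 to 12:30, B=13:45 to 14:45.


0 minutes

Meeting A: 690-750 (in minutes from midnight)
Meeting B: 825-885
Overlap start = max(690, 825) = 825
Overlap end = min(750, 885) = 750
Overlap = max(0, 750 - 825) = 0 min


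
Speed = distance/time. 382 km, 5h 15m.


Distance: 382 km
Time: 5h 15m = 315 min = 315/60 = 21/4 hours
Speed = 382 ÷ (21/4) = 382 × 4 / 21 = 1528/21 ≈ 72.8 km/h

72.8 km/h


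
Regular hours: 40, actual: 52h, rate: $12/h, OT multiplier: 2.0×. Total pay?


Regular: 40h × $12 = $480.00
Overtime: 52 - 40 = 12h
OT pay: 12h × $12 × 2.0 = $288.00
Total = $480.00 + $288.00 = $768.00

$768.00


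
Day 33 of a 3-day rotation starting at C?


Shifts: A, B, C
Start: C (index 2)
Day 33: (2 + 33 - 1) mod 3
= 34 mod 3
= 1
Index 1 → shift B

Shift B


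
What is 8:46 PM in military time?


20:46

Input: 8:46 PM
PM: 8 + 12 = 20


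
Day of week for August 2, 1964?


Sunday

Zeller's congruence:
q=2, m=8, k=64, j=19
h = (2 + ⌊13×9/5⌋ + 64 + ⌊64/4⌋ + ⌊19/4⌋ - 2×19) mod 7
= (2 + 23 + 64 + 16 + 4 - 38) mod 7
= 71 mod 7 = 1
h=1 → Sunday


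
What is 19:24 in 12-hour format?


7:24 PM

Hour: 19
19 - 12 = 7 → PM


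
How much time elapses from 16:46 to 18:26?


1h 40m

End time in minutes: 18×60 + 26 = 1106
Start time in minutes: 16×60 + 46 = 1006
Difference = 1106 - 1006 = 100 minutes
= 1 hours 40 minutes


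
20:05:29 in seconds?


72329 seconds

Hours: 20 × 3600 = 72000
Minutes: 5 × 60 = 300
Seconds: 29
Total = 72000 + 300 + 29 = 72329


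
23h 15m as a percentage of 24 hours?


Total minutes: 23×60 + 15 = 1395
Day = 24×60 = 1440 minutes
Fraction = 1395/1440 ≈ 0.9688
As a percentage: 1395/1440 × 100 ≈ 96.88%

0.9688 (96.88%)


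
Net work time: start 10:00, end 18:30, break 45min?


Total time = (18×60+30) - (10×60+0)
= 1110 - 600 = 510 min
Minus break: 510 - 45 = 465 min
= 7h 45m

7h 45m (465 minutes)


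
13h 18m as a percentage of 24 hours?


0.5542 (55.42%)

Total minutes: 13×60 + 18 = 798
Day = 24×60 = 1440 minutes
Fraction = 798/1440 ≈ 0.5542
As a percentage: 798/1440 × 100 ≈ 55.42%


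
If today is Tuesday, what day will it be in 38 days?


Friday

Start: Tuesday (index 1)
(1 + 38) mod 7
= 39 mod 7
= 4
Index 4 → Friday


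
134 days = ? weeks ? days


Weeks: 134 ÷ 7 = 19 remainder 1

19 weeks 1 days


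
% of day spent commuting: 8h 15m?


34.4%

Time: 495 minutes
Day: 1440 minutes
Percentage = (495/1440) × 100 ≈ 34.4%


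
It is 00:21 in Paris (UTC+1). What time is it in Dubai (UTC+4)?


Time difference = UTC+4 - UTC+1 = +3 hours
New hour = (0 + 3) mod 24
= 3 mod 24 = 3
Minutes unchanged → 03:21

03:21


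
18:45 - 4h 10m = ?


Start: 1125 minutes from midnight
Subtract: 250 minutes
Remaining: 1125 - 250 = 875
Hours: 14, Minutes: 35

14:35


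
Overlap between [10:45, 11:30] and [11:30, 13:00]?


0 minutes

Meeting A: 645-690 (in minutes from midnight)
Meeting B: 690-780
Overlap start = max(645, 690) = 690
Overlap end = min(690, 780) = 690
Overlap = max(0, 690 - 690) = 0 min


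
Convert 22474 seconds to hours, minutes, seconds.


Hours: 22474 ÷ 3600 = 6 remainder 874
Minutes: 874 ÷ 60 = 14 remainder 34
Seconds: 34

6h 14m 34s


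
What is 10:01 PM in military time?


22:01

Input: 10:01 PM
PM: 10 + 12 = 22


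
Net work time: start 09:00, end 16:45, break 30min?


7h 15m (435 minutes)

Total time = (16×60+45) - (9×60+0)
= 1005 - 540 = 465 min
Minus break: 465 - 30 = 435 min
= 7h 15m


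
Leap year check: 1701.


Rules: divisible by 4 AND (not by 100 OR by 400)
1701 ÷ 4 = 425 remainder 1 → not divisible by 4
Not divisible by 4 → not a leap year

No


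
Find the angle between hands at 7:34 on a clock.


23.0°

Hour hand = 7×30 + 34×0.5 = 227.0°
Minute hand = 34×6 = 204°
Difference = |227.0 - 204| = 23.0°


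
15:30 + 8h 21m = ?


23:51

Start: 930 minutes from midnight
Add: 501 minutes
Total: 1431 minutes
Hours: 1431 ÷ 60 = 23 remainder 51


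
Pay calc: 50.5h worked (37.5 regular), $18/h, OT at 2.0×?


Regular: 37.5h × $18 = $675.00
Overtime: 50.5 - 37.5 = 13.0h
OT pay: 13.0h × $18 × 2.0 = $468.00
Total = $675.00 + $468.00 = $1143.00

$1143.00


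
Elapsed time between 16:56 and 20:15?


End time in minutes: 20×60 + 15 = 1215
Start time in minutes: 16×60 + 56 = 1016
Difference = 1215 - 1016 = 199 minutes
= 3 hours 19 minutes

3h 19m


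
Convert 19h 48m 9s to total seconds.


Hours: 19 × 3600 = 68400
Minutes: 48 × 60 = 2880
Seconds: 9
Total = 68400 + 2880 + 9 = 71289

71289 seconds


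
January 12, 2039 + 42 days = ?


February 23, 2039

Start: January 12, 2039
Add 42 days
January 12 → February 1: 31 - 12 + 1 = 20 days (42 - 20 = 22 left)
February 1 + 22 = February 23, 2039


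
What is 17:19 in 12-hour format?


Hour: 17
17 - 12 = 5 → PM

5:19 PM


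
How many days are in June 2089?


Month: June (month 6)
June has 30 days

30 days


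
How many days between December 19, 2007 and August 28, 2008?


From December 19, 2007 to August 28, 2008
Rest of December 2007: 31 - 19 = 12
Full months: January 31, February 2008 29, March 31, April 30, May 31, June 30, July 31
Days into August 2008: 28
Total = 12 + 31 + 29 + 31 + 30 + 31 + 30 + 31 + 28 = 253 days

253 days


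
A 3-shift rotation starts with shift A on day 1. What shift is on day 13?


Shift A

Shifts: A, B, C
Start: A (index 0)
Day 13: (0 + 13 - 1) mod 3
= 12 mod 3
= 0
Index 0 → shift A


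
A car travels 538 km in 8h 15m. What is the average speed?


Distance: 538 km
Time: 8h 15m = 495 min = 495/60 = 33/4 hours
Speed = 538 ÷ (33/4) = 538 × 4 / 33 = 2152/33 ≈ 65.2 km/h

65.2 km/h


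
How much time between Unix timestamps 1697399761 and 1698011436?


Difference = 1698011436 - 1697399761 = 611675 seconds
In hours: 611675 / 3600 ≈ 169.9
In days: 611675 / 86400 ≈ 7.08

611675 seconds (169.9 hours / 7.08 days)


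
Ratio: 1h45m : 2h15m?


Duration 1: 105 minutes
Duration 2: 135 minutes
Ratio = 105:135
GCD = 15
Simplified = 7:9
As a decimal: 7/9 ≈ 0.78

7:9 (0.78)


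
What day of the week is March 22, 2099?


Sunday

Zeller's congruence:
q=22, m=3, k=99, j=20
h = (22 + ⌊13×4/5⌋ + 99 + ⌊99/4⌋ + ⌊20/4⌋ - 2×20) mod 7
= (22 + 10 + 99 + 24 + 5 - 40) mod 7
= 120 mod 7 = 1
h=1 → Sunday


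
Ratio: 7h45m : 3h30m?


Duration 1: 465 minutes
Duration 2: 210 minutes
Ratio = 465:210
GCD = 15
Simplified = 31:14
As a decimal: 31/14 ≈ 2.21

31:14 (2.21)


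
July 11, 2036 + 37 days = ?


August 17, 2036

Start: July 11, 2036
Add 37 days
July 11 → August 1: 31 - 11 + 1 = 21 days (37 - 21 = 16 left)
August 1 + 16 = August 17, 2036


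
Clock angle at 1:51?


109.5°

Hour hand = 1×30 + 51×0.5 = 55.5°
Minute hand = 51×6 = 306°
Difference = |55.5 - 306| = 250.5°
Since > 180°: 360 - 250.5 = 109.5°


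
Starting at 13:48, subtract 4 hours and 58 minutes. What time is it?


08:50

Start: 828 minutes from midnight
Subtract: 298 minutes
Remaining: 828 - 298 = 530
Hours: 8, Minutes: 50


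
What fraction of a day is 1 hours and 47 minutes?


0.0743 (7.43%)

Total minutes: 1×60 + 47 = 107
Day = 24×60 = 1440 minutes
Fraction = 107/1440 ≈ 0.0743
As a percentage: 107/1440 × 100 ≈ 7.43%


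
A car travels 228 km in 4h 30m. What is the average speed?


Distance: 228 km
Time: 4h 30m = 270 min = 270/60 = 9/2 hours
Speed = 228 ÷ (9/2) = 228 × 2 / 9 = 456/9 ≈ 50.7 km/h

50.7 km/h


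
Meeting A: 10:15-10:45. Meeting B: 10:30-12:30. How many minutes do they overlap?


15 minutes

Meeting A: 615-645 (in minutes from midnight)
Meeting B: 630-750
Overlap start = max(615, 630) = 630
Overlap end = min(645, 750) = 645
Overlap = max(0, 645 - 630) = 15 min


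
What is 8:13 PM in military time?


Input: 8:13 PM
PM: 8 + 12 = 20

20:13


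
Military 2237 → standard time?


Hour: 22
22 - 12 = 10 → PM

10:37 PM


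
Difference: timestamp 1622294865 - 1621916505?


Difference = 1622294865 - 1621916505 = 378360 seconds
In hours: 378360 / 3600 = 105.1
In days: 378360 / 86400 ≈ 4.38

378360 seconds (105.1 hours / 4.38 days)


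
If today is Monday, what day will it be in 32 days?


Start: Monday (index 0)
(0 + 32) mod 7
= 32 mod 7
= 4
Index 4 → Friday

Friday


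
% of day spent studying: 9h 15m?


Time: 555 minutes
Day: 1440 minutes
Percentage = (555/1440) × 100 ≈ 38.5%

38.5%


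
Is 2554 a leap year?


No

Rules: divisible by 4 AND (not by 100 OR by 400)
2554 ÷ 4 = 638 remainder 2 → not divisible by 4
Not divisible by 4 → not a leap year


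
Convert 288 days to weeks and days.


Weeks: 288 ÷ 7 = 41 remainder 1

41 weeks 1 days


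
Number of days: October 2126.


Month: October (month 10)
October has 31 days

31 days


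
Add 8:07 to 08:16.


Start: 496 minutes from midnight
Add: 487 minutes
Total: 983 minutes
Hours: 983 ÷ 60 = 16 remainder 23

16:23


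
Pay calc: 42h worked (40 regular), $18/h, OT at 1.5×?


$774.00

Regular: 40h × $18 = $720.00
Overtime: 42 - 40 = 2h
OT pay: 2h × $18 × 1.5 = $54.00
Total = $720.00 + $54.00 = $774.00


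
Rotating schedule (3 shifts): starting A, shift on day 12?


Shift C

Shifts: A, B, C
Start: A (index 0)
Day 12: (0 + 12 - 1) mod 3
= 11 mod 3
= 2
Index 2 → shift C


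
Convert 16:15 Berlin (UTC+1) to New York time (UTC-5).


10:15

Time difference = UTC-5 - UTC+1 = -6 hours
New hour = (16 -6) mod 24
= 10 mod 24 = 10
Minutes unchanged → 10:15


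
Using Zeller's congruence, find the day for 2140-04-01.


Friday

Zeller's congruence:
q=1, m=4, k=40, j=21
h = (1 + ⌊13×5/5⌋ + 40 + ⌊40/4⌋ + ⌊21/4⌋ - 2×21) mod 7
= (1 + 13 + 40 + 10 + 5 - 42) mod 7
= 27 mod 7 = 6
h=6 → Friday


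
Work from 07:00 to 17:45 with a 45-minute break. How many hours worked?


10h 0m (600 minutes)

Total time = (17×60+45) - (7×60+0)
= 1065 - 420 = 645 min
Minus break: 645 - 45 = 600 min
= 10h 0m


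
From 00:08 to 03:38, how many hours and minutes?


End time in minutes: 3×60 + 38 = 218
Start time in minutes: 0×60 + 8 = 8
Difference = 218 - 8 = 210 minutes
= 3 hours 30 minutes

3h 30m


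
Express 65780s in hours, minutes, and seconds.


18h 16m 20s

Hours: 65780 ÷ 3600 = 18 remainder 980
Minutes: 980 ÷ 60 = 16 remainder 20
Seconds: 20


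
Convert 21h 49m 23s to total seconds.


78563 seconds

Hours: 21 × 3600 = 75600
Minutes: 49 × 60 = 2940
Seconds: 23
Total = 75600 + 2940 + 23 = 78563


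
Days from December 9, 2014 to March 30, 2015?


From December 9, 2014 to March 30, 2015
Rest of December 2014: 31 - 9 = 22
Full months: January 31, February 2015 28
Days into March 2015: 30
Total = 22 + 31 + 28 + 30 = 111 days

111 days


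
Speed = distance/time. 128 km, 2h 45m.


Distance: 128 km
Time: 2h 45m = 165 min = 165/60 = 11/4 hours
Speed = 128 ÷ (11/4) = 128 × 4 / 11 = 512/11 ≈ 46.5 km/h

46.5 km/h


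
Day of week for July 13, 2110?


Sunday

Zeller's congruence:
q=13, m=7, k=10, j=21
h = (13 + ⌊13×8/5⌋ + 10 + ⌊10/4⌋ + ⌊21/4⌋ - 2×21) mod 7
= (13 + 20 + 10 + 2 + 5 - 42) mod 7
= 8 mod 7 = 1
h=1 → Sunday


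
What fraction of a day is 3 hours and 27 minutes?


Total minutes: 3×60 + 27 = 207
Day = 24×60 = 1440 minutes
Fraction = 207/1440 ≈ 0.1438
As a percentage: 207/1440 × 100 ≈ 14.38%

0.1438 (14.38%)


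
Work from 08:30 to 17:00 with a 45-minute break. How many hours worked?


Total time = (17×60+0) - (8×60+30)
= 1020 - 510 = 510 min
Minus break: 510 - 45 = 465 min
= 7h 45m

7h 45m (465 minutes)


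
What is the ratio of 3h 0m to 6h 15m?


Duration 1: 180 minutes
Duration 2: 375 minutes
Ratio = 180:375
GCD = 15
Simplified = 12:25
As a decimal: 12/25 = 0.48

12:25 (0.48)


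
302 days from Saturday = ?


Sunday

Start: Saturday (index 5)
(5 + 302) mod 7
= 307 mod 7
= 6
Index 6 → Sunday


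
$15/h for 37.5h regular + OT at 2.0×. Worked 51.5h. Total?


$982.50

Regular: 37.5h × $15 = $562.50
Overtime: 51.5 - 37.5 = 14.0h
OT pay: 14.0h × $15 × 2.0 = $420.00
Total = $562.50 + $420.00 = $982.50


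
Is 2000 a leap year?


Rules: divisible by 4 AND (not by 100 OR by 400)
2000 ÷ 4 = 500 exactly → divisible by 4
2000 ÷ 100 = 20 exactly → divisible by 100
2000 ÷ 400 = 5 exactly → divisible by 400
Divisible by 400 → leap year

Yes


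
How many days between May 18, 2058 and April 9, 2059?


326 days

From May 18, 2058 to April 9, 2059
Rest of May 2058: 31 - 18 = 13
Full months: June 30, July 31, August 31, September 30, October 31, November 30, December 31, January 31, February 2059 28, March 31
Days into April 2059: 9
Total = 13 + 30 + 31 + 31 + 30 + 31 + 30 + 31 + 31 + 28 + 31 + 9 = 326 days


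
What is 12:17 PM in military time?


12:17

Input: 12:17 PM
12 PM → 12 (noon)


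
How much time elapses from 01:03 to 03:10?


2h 7m

End time in minutes: 3×60 + 10 = 190
Start time in minutes: 1×60 + 3 = 63
Difference = 190 - 63 = 127 minutes
= 2 hours 7 minutes


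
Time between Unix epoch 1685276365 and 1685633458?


Difference = 1685633458 - 1685276365 = 357093 seconds
In hours: 357093 / 3600 ≈ 99.2
In days: 357093 / 86400 ≈ 4.13

357093 seconds (99.2 hours / 4.13 days)


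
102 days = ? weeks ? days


Weeks: 102 ÷ 7 = 14 remainder 4

14 weeks 4 days


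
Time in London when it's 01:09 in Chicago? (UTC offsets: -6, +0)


Time difference = UTC+0 - UTC-6 = +6 hours
New hour = (1 + 6) mod 24
= 7 mod 24 = 7
Minutes unchanged → 07:09

07:09


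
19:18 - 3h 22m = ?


Start: 1158 minutes from midnight
Subtract: 202 minutes
Remaining: 1158 - 202 = 956
Hours: 15, Minutes: 56

15:56


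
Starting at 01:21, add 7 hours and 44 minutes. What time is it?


Start: 81 minutes from midnight
Add: 464 minutes
Total: 545 minutes
Hours: 545 ÷ 60 = 9 remainder 5

09:05


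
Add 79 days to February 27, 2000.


Start: February 27, 2000
Add 79 days
February 27 → March 1: 29 - 27 + 1 = 3 days (79 - 3 = 76 left)
March 1 → April 1: 31 - 1 + 1 = 31 days (76 - 31 = 45 left)
April 1 → May 1: 30 - 1 + 1 = 30 days (45 - 30 = 15 left)
May 1 + 15 = May 16, 2000

May 16, 2000


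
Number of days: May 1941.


Month: May (month 5)
May has 31 days

31 days


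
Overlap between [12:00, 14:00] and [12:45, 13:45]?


60 minutes

Meeting A: 720-840 (in minutes from midnight)
Meeting B: 765-825
Overlap start = max(720, 765) = 765
Overlap end = min(840, 825) = 825
Overlap = max(0, 825 - 765) = 60 min


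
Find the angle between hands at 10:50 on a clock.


Hour hand = 10×30 + 50×0.5 = 325.0°
Minute hand = 50×6 = 300°
Difference = |325.0 - 300| = 25.0°

25.0°


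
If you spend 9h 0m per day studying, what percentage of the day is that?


Time: 540 minutes
Day: 1440 minutes
Percentage = (540/1440) × 100 = 37.5%

37.5%


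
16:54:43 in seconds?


60883 seconds

Hours: 16 × 3600 = 57600
Minutes: 54 × 60 = 3240
Seconds: 43
Total = 57600 + 3240 + 43 = 60883


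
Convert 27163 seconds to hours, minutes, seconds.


Hours: 27163 ÷ 3600 = 7 remainder 1963
Minutes: 1963 ÷ 60 = 32 remainder 43
Seconds: 43

7h 32m 43s


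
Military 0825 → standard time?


8:25 AM

Hour: 8
8 < 12 → AM


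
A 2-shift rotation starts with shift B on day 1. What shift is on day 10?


Shifts: A, B
Start: B (index 1)
Day 10: (1 + 10 - 1) mod 2
= 10 mod 2
= 0
Index 0 → shift A

Shift A


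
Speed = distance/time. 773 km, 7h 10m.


Distance: 773 km
Time: 7h 10m = 430 min = 430/60 = 43/6 hours
Speed = 773 ÷ (43/6) = 773 × 6 / 43 = 4638/43 ≈ 107.9 km/h

107.9 km/h


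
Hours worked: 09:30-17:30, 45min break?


7h 15m (435 minutes)

Total time = (17×60+30) - (9×60+30)
= 1050 - 570 = 480 min
Minus break: 480 - 45 = 435 min
= 7h 15m


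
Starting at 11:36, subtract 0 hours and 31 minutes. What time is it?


Start: 696 minutes from midnight
Subtract: 31 minutes
Remaining: 696 - 31 = 665
Hours: 11, Minutes: 5

11:05


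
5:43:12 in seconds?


20592 seconds

Hours: 5 × 3600 = 18000
Minutes: 43 × 60 = 2580
Seconds: 12
Total = 18000 + 2580 + 12 = 20592


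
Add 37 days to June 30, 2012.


August 6, 2012

Start: June 30, 2012
Add 37 days
June 30 → July 1: 30 - 30 + 1 = 1 days (37 - 1 = 36 left)
July 1 → August 1: 31 - 1 + 1 = 31 days (36 - 31 = 5 left)
August 1 + 5 = August 6, 2012


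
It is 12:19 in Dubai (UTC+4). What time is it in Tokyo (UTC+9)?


Time difference = UTC+9 - UTC+4 = +5 hours
New hour = (12 + 5) mod 24
= 17 mod 24 = 17
Minutes unchanged → 17:19

17:19


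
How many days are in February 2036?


29 days

Month: February (month 2)
February: 28 or 29 (leap year)
2036 leap year? Yes


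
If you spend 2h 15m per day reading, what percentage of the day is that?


Time: 135 minutes
Day: 1440 minutes
Percentage = (135/1440) × 100 ≈ 9.4%

9.4%


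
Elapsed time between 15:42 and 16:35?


End time in minutes: 16×60 + 35 = 995
Start time in minutes: 15×60 + 42 = 942
Difference = 995 - 942 = 53 minutes
= 0 hours 53 minutes

0h 53m


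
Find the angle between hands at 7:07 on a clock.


171.5°

Hour hand = 7×30 + 7×0.5 = 213.5°
Minute hand = 7×6 = 42°
Difference = |213.5 - 42| = 171.5°


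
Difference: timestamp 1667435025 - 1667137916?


Difference = 1667435025 - 1667137916 = 297109 seconds
In hours: 297109 / 3600 ≈ 82.5
In days: 297109 / 86400 ≈ 3.44

297109 seconds (82.5 hours / 3.44 days)


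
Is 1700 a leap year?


Rules: divisible by 4 AND (not by 100 OR by 400)
1700 ÷ 4 = 425 exactly → divisible by 4
1700 ÷ 100 = 17 exactly → divisible by 100
1700 ÷ 400 = 4 remainder 100 → not divisible by 400
Divisible by 100 but not by 400 → not a leap year

No


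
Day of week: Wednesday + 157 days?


Saturday

Start: Wednesday (index 2)
(2 + 157) mod 7
= 159 mod 7
= 5
Index 5 → Saturday


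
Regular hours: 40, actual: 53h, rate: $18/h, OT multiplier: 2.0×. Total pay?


Regular: 40h × $18 = $720.00
Overtime: 53 - 40 = 13h
OT pay: 13h × $18 × 2.0 = $468.00
Total = $720.00 + $468.00 = $1188.00

$1188.00


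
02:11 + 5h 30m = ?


07:41

Start: 131 minutes from midnight
Add: 330 minutes
Total: 461 minutes
Hours: 461 ÷ 60 = 7 remainder 41


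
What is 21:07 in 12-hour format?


Hour: 21
21 - 12 = 9 → PM

9:07 PM


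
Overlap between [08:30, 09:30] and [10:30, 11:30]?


Meeting A: 510-570 (in minutes from midnight)
Meeting B: 630-690
Overlap start = max(510, 630) = 630
Overlap end = min(570, 690) = 570
Overlap = max(0, 570 - 630) = 0 min

0 minutes


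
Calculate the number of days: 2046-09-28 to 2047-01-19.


From September 28, 2046 to January 19, 2047
Rest of September 2046: 30 - 28 = 2
Full months: October 31, November 30, December 31
Days into January 2047: 19
Total = 2 + 31 + 30 + 31 + 19 = 113 days

113 days


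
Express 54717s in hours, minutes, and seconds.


15h 11m 57s

Hours: 54717 ÷ 3600 = 15 remainder 717
Minutes: 717 ÷ 60 = 11 remainder 57
Seconds: 57


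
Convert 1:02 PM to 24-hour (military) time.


Input: 1:02 PM
PM: 1 + 12 = 13

13:02


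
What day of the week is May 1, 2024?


Zeller's congruence:
q=1, m=5, k=24, j=20
h = (1 + ⌊13×6/5⌋ + 24 + ⌊24/4⌋ + ⌊20/4⌋ - 2×20) mod 7
= (1 + 15 + 24 + 6 + 5 - 40) mod 7
= 11 mod 7 = 4
h=4 → Wednesday

Wednesday


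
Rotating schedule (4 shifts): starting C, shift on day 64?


Shift B

Shifts: A, B, C, D
Start: C (index 2)
Day 64: (2 + 64 - 1) mod 4
= 65 mod 4
= 1
Index 1 → shift B


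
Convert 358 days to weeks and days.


51 weeks 1 days

Weeks: 358 ÷ 7 = 51 remainder 1


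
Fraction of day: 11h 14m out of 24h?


0.4681 (46.81%)

Total minutes: 11×60 + 14 = 674
Day = 24×60 = 1440 minutes
Fraction = 674/1440 ≈ 0.4681
As a percentage: 674/1440 × 100 ≈ 46.81%


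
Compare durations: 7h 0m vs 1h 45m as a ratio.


Duration 1: 420 minutes
Duration 2: 105 minutes
Ratio = 420:105
GCD = 105
Simplified = 4:1
As a decimal: 4/1 = 4.00

4:1 (4.00)


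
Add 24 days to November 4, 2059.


November 28, 2059

Start: November 4, 2059
Add 24 days
November 4 + 24 = November 28, 2059


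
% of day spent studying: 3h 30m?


14.6%

Time: 210 minutes
Day: 1440 minutes
Percentage = (210/1440) × 100 ≈ 14.6%


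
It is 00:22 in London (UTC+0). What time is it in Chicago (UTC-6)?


Time difference = UTC-6 - UTC+0 = -6 hours
New hour = (0 -6) mod 24
= -6 mod 24 = 18
Minutes unchanged → 18:22; -6 < 0 → previous day

18:22 (previous day)


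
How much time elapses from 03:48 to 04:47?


End time in minutes: 4×60 + 47 = 287
Start time in minutes: 3×60 + 48 = 228
Difference = 287 - 228 = 59 minutes
= 0 hours 59 minutes

0h 59m


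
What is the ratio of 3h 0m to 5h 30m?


Duration 1: 180 minutes
Duration 2: 330 minutes
Ratio = 180:330
GCD = 30
Simplified = 6:11
As a decimal: 6/11 ≈ 0.55

6:11 (0.55)


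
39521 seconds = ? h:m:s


Hours: 39521 ÷ 3600 = 10 remainder 3521
Minutes: 3521 ÷ 60 = 58 remainder 41
Seconds: 41

10h 58m 41s


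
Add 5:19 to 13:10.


18:29

Start: 790 minutes from midnight
Add: 319 minutes
Total: 1109 minutes
Hours: 1109 ÷ 60 = 18 remainder 29


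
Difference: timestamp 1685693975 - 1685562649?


131326 seconds (36.5 hours / 1.52 days)

Difference = 1685693975 - 1685562649 = 131326 seconds
In hours: 131326 / 3600 ≈ 36.5
In days: 131326 / 86400 ≈ 1.52


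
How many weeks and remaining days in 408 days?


Weeks: 408 ÷ 7 = 58 remainder 2

58 weeks 2 days


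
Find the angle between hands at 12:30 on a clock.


Hour hand (12 ≡ 0 on the dial): 0×30 + 30×0.5 = 15.0°
Minute hand = 30×6 = 180°
Difference = |15.0 - 180| = 165.0°

165.0°


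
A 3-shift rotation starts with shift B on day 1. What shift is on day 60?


Shifts: A, B, C
Start: B (index 1)
Day 60: (1 + 60 - 1) mod 3
= 60 mod 3
= 0
Index 0 → shift A

Shift A


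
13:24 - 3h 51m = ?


09:33

Start: 804 minutes from midnight
Subtract: 231 minutes
Remaining: 804 - 231 = 573
Hours: 9, Minutes: 33


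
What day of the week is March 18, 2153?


Zeller's congruence:
q=18, m=3, k=53, j=21
h = (18 + ⌊13×4/5⌋ + 53 + ⌊53/4⌋ + ⌊21/4⌋ - 2×21) mod 7
= (18 + 10 + 53 + 13 + 5 - 42) mod 7
= 57 mod 7 = 1
h=1 → Sunday

Sunday


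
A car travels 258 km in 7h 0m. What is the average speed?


36.9 km/h

Distance: 258 km
Time: 7 hours
Speed = 258 / 7 ≈ 36.9 km/h


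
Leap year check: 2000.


Rules: divisible by 4 AND (not by 100 OR by 400)
2000 ÷ 4 = 500 exactly → divisible by 4
2000 ÷ 100 = 20 exactly → divisible by 100
2000 ÷ 400 = 5 exactly → divisible by 400
Divisible by 400 → leap year

Yes


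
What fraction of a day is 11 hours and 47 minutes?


Total minutes: 11×60 + 47 = 707
Day = 24×60 = 1440 minutes
Fraction = 707/1440 ≈ 0.4910
As a percentage: 707/1440 × 100 ≈ 49.10%

0.4910 (49.10%)


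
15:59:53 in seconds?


Hours: 15 × 3600 = 54000
Minutes: 59 × 60 = 3540
Seconds: 53
Total = 54000 + 3540 + 53 = 57593

57593 seconds


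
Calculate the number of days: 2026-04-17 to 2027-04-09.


From April 17, 2026 to April 9, 2027
Rest of April 2026: 30 - 17 = 13
Full months: May 31, June 30, July 31, August 31, September 30, October 31, November 30, December 31, January 31, February 2027 28, March 31
Days into April 2027: 9
Total = 13 + 31 + 30 + 31 + 31 + 30 + 31 + 30 + 31 + 31 + 28 + 31 + 9 = 357 days

357 days


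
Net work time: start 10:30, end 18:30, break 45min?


Total time = (18×60+30) - (10×60+30)
= 1110 - 630 = 480 min
Minus break: 480 - 45 = 435 min
= 7h 15m

7h 15m (435 minutes)


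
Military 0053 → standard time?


Hour: 0
0 → 12 AM (midnight)

12:53 AM


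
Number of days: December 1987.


Month: December (month 12)
December has 31 days

31 days


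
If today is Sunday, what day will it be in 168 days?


Sunday

Start: Sunday (index 6)
(6 + 168) mod 7
= 174 mod 7
= 6
Index 6 → Sunday


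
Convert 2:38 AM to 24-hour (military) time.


Input: 2:38 AM
AM hour stays: 2

02:38


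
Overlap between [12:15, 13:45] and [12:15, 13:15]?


Meeting A: 735-825 (in minutes from midnight)
Meeting B: 735-795
Overlap start = max(735, 735) = 735
Overlap end = min(825, 795) = 795
Overlap = max(0, 795 - 735) = 60 min

60 minutes


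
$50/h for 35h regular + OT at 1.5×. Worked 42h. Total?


$2275.00

Regular: 35h × $50 = $1750.00
Overtime: 42 - 35 = 7h
OT pay: 7h × $50 × 1.5 = $525.00
Total = $1750.00 + $525.00 = $2275.00


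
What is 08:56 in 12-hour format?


8:56 AM

Hour: 8
8 < 12 → AM


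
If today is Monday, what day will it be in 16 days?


Wednesday

Start: Monday (index 0)
(0 + 16) mod 7
= 16 mod 7
= 2
Index 2 → Wednesday


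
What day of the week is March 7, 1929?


Zeller's congruence:
q=7, m=3, k=29, j=19
h = (7 + ⌊13×4/5⌋ + 29 + ⌊29/4⌋ + ⌊19/4⌋ - 2×19) mod 7
= (7 + 10 + 29 + 7 + 4 - 38) mod 7
= 19 mod 7 = 5
h=5 → Thursday

Thursday


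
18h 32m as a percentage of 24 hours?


0.7722 (77.22%)

Total minutes: 18×60 + 32 = 1112
Day = 24×60 = 1440 minutes
Fraction = 1112/1440 ≈ 0.7722
As a percentage: 1112/1440 × 100 ≈ 77.22%


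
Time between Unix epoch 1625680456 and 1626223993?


Difference = 1626223993 - 1625680456 = 543537 seconds
In hours: 543537 / 3600 ≈ 151.0
In days: 543537 / 86400 ≈ 6.29

543537 seconds (151.0 hours / 6.29 days)


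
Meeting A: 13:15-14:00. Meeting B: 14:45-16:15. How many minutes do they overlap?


0 minutes

Meeting A: 795-840 (in minutes from midnight)
Meeting B: 885-975
Overlap start = max(795, 885) = 885
Overlap end = min(840, 975) = 840
Overlap = max(0, 840 - 885) = 0 min


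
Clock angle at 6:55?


122.5°

Hour hand = 6×30 + 55×0.5 = 207.5°
Minute hand = 55×6 = 330°
Difference = |207.5 - 330| = 122.5°


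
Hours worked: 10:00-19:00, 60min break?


8h 0m (480 minutes)

Total time = (19×60+0) - (10×60+0)
= 1140 - 600 = 540 min
Minus break: 540 - 60 = 480 min
= 8h 0m
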